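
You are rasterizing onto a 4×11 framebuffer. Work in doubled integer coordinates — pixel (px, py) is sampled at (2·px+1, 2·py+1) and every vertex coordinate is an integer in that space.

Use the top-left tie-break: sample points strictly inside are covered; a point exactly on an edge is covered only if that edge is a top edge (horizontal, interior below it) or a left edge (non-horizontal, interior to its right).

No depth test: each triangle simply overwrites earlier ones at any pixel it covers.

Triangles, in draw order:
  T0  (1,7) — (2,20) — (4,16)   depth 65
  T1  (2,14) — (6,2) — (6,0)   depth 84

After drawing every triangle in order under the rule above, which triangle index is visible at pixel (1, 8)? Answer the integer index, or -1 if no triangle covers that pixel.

T0:
  2·area = 30  (B↔C swapped to make it positive)
  edge (1, 7)→(4, 16): d=(3,9) right/bottom  bias=-1
  edge (4, 16)→(2, 20): d=(-2,4) right/bottom  bias=-1
  edge (2, 20)→(1, 7): d=(-1,-13) top-left  bias=+0
    (0,3)@(1, 7): e=[0,30,0] → ·  [on edge]
    (1,6)@(3, 13): e=[0,10,20] → ·  [on edge]
    (1,7)@(3, 15): e=[6,6,18] → #
    (2,7)@(5, 15): e=[-12,-2,44] → ·
    (1,8)@(3, 17): e=[12,2,16] → #
    (2,8)@(5, 17): e=[-6,-6,42] → ·
    (1,9)@(3, 19): e=[18,-2,14] → ·
    (2,9)@(5, 19): e=[0,-10,40] → ·  [on edge]
  covered (2 px):
    · · · ·
    · · · ·
    · · · ·
    · · · ·
    · · · ·
    · · · ·
    · · · ·
    · # · ·
    · # · ·
    · · · ·
    · · · ·
T1:
  2·area = 8  (B↔C swapped to make it positive)
  edge (2, 14)→(6, 0): d=(4,-14) top-left  bias=+0
  edge (6, 0)→(6, 2): d=(0,2) right/bottom  bias=-1
  edge (6, 2)→(2, 14): d=(-4,12) right/bottom  bias=-1
    (2,2)@(5, 5): e=[6,2,0] → ·  [on edge]
    (1,5)@(3, 11): e=[2,6,0] → ·  [on edge]
    (0,8)@(1, 17): e=[-2,10,0] → ·  [on edge]
  covered (0 px):
    · · · ·
    · · · ·
    · · · ·
    · · · ·
    · · · ·
    · · · ·
    · · · ·
    · · · ·
    · · · ·
    · · · ·
    · · · ·

Z-buffer (winner per pixel, '.' = empty):
  . . . .
  . . . .
  . . . .
  . . . .
  . . . .
  . . . .
  . . . .
  . 0 . .
  . 0 . .
  . . . .
  . . . .

Answer: 0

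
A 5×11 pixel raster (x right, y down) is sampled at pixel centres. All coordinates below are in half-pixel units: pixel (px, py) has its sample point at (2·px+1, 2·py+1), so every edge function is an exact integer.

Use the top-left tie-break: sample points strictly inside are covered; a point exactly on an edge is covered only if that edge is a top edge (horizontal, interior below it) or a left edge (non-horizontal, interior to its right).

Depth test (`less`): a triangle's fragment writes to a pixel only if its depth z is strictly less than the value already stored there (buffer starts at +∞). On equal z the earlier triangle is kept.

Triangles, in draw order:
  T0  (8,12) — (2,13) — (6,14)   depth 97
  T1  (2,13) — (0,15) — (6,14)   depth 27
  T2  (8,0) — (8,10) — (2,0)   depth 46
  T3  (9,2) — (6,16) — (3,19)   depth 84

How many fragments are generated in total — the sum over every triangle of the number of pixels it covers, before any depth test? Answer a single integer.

T0:
  2·area = 10  (B↔C swapped to make it positive)
  edge (8, 12)→(6, 14): d=(-2,2) right/bottom  bias=-1
  edge (6, 14)→(2, 13): d=(-4,-1) top-left  bias=+0
  edge (2, 13)→(8, 12): d=(6,-1) top-left  bias=+0
    (4,5)@(9, 11): e=[0,15,-5] → .  [on edge]
    (1,6)@(3, 13): e=[8,1,1] → X
    (2,6)@(5, 13): e=[4,3,3] → X
    (3,6)@(7, 13): e=[0,5,5] → .  [on edge]
    (1,7)@(3, 15): e=[4,-7,13] → .
    (2,7)@(5, 15): e=[0,-5,15] → .  [on edge]
    (1,8)@(3, 17): e=[0,-15,25] → .  [on edge]
    (0,9)@(1, 19): e=[0,-25,35] → .  [on edge]
  covered (2 px):
    . . . . .
    . . . . .
    . . . . .
    . . . . .
    . . . . .
    . . . . .
    . X X . .
    . . . . .
    . . . . .
    . . . . .
    . . . . .
T1:
  2·area = 10  (B↔C swapped to make it positive)
  edge (2, 13)→(6, 14): d=(4,1) right/bottom  bias=-1
  edge (6, 14)→(0, 15): d=(-6,1) right/bottom  bias=-1
  edge (0, 15)→(2, 13): d=(2,-2) top-left  bias=+0
  covered (0 px):
    . . . . .
    . . . . .
    . . . . .
    . . . . .
    . . . . .
    . . . . .
    . . . . .
    . . . . .
    . . . . .
    . . . . .
    . . . . .
T2:
  2·area = 60
  edge (8, 0)→(8, 10): d=(0,10) right/bottom  bias=-1
  edge (8, 10)→(2, 0): d=(-6,-10) top-left  bias=+0
  edge (2, 0)→(8, 0): d=(6,0) top-left  bias=+0
    (1,0)@(3, 1): e=[50,4,6] → X
    (2,0)@(5, 1): e=[30,24,6] → X
    (3,0)@(7, 1): e=[10,44,6] → X
    (4,0)@(9, 1): e=[-10,64,6] → .
    (1,1)@(3, 3): e=[50,-8,18] → .
    (2,1)@(5, 3): e=[30,12,18] → X
    (4,1)@(9, 3): e=[-10,52,18] → .
    (2,2)@(5, 5): e=[30,0,30] → X  [on edge]
    (4,2)@(9, 5): e=[-10,40,30] → .
    (2,3)@(5, 7): e=[30,-12,42] → .
    (3,3)@(7, 7): e=[10,8,42] → X
    (4,3)@(9, 7): e=[-10,28,42] → .
  covered (8 px):
    . X X X .
    . . X X .
    . . X X .
    . . . X .
    . . . . .
    . . . . .
    . . . . .
    . . . . .
    . . . . .
    . . . . .
    . . . . .
T3:
  2·area = 33
  edge (9, 2)→(6, 16): d=(-3,14) right/bottom  bias=-1
  edge (6, 16)→(3, 19): d=(-3,3) right/bottom  bias=-1
  edge (3, 19)→(9, 2): d=(6,-17) top-left  bias=+0
    (3,4)@(7, 9): e=[7,18,8] → X
    (4,4)@(9, 9): e=[-21,12,42] → .
    (3,5)@(7, 11): e=[1,12,20] → X
    (4,5)@(9, 11): e=[-27,6,54] → .
    (3,6)@(7, 13): e=[-5,6,32] → .
    (4,6)@(9, 13): e=[-33,0,66] → .  [on edge]
    (2,7)@(5, 15): e=[17,6,10] → X
    (3,7)@(7, 15): e=[-11,0,44] → .  [on edge]
    (2,8)@(5, 17): e=[11,0,22] → .  [on edge]
    (1,9)@(3, 19): e=[33,0,0] → .  [on edge]
    (0,10)@(1, 21): e=[55,0,-22] → .  [on edge]
  covered (3 px):
    . . . . .
    . . . . .
    . . . . .
    . . . . .
    . . . X .
    . . . X .
    . . . . .
    . . X . .
    . . . . .
    . . . . .
    . . . . .

Answer: 13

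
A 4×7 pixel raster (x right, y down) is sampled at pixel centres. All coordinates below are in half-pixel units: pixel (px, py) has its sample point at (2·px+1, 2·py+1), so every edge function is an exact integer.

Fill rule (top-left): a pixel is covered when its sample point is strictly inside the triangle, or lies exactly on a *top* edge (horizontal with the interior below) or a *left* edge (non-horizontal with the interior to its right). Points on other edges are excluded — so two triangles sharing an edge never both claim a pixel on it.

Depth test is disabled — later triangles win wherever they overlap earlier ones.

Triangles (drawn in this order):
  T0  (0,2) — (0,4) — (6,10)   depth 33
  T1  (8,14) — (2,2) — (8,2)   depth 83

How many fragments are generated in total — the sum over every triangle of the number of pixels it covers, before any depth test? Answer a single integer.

T0:
  2·area = 12  (B↔C swapped to make it positive)
  edge (0, 2)→(6, 10): d=(6,8) right/bottom  bias=-1
  edge (6, 10)→(0, 4): d=(-6,-6) top-left  bias=+0
  edge (0, 4)→(0, 2): d=(0,-2) top-left  bias=+0
    (0,2)@(1, 5): e=[10,0,2] → #  [on edge]
    (1,2)@(3, 5): e=[-6,12,6] → ·
    (0,3)@(1, 7): e=[22,-12,2] → ·
    (1,3)@(3, 7): e=[6,0,6] → #  [on edge]
    (2,3)@(5, 7): e=[-10,12,10] → ·
    (1,4)@(3, 9): e=[18,-12,6] → ·
    (2,4)@(5, 9): e=[2,0,10] → #  [on edge]
    (3,4)@(7, 9): e=[-14,12,14] → ·
    (2,5)@(5, 11): e=[14,-12,10] → ·
    (3,5)@(7, 11): e=[-2,0,14] → ·  [on edge]
  covered (3 px):
    · · · ·
    · · · ·
    # · · ·
    · # · ·
    · · # ·
    · · · ·
    · · · ·
T1:
  2·area = 72
  edge (8, 14)→(2, 2): d=(-6,-12) top-left  bias=+0
  edge (2, 2)→(8, 2): d=(6,0) top-left  bias=+0
  edge (8, 2)→(8, 14): d=(0,12) right/bottom  bias=-1
    (1,1)@(3, 3): e=[6,6,60] → #
    (2,1)@(5, 3): e=[30,6,36] → #
    (3,1)@(7, 3): e=[54,6,12] → #
    (1,2)@(3, 5): e=[-6,18,60] → ·
    (2,2)@(5, 5): e=[18,18,36] → #
    (2,3)@(5, 7): e=[6,30,36] → #
    (2,4)@(5, 9): e=[-6,42,36] → ·
    (3,4)@(7, 9): e=[18,42,12] → #
    (3,5)@(7, 11): e=[6,54,12] → #
    (3,6)@(7, 13): e=[-6,66,12] → ·
  covered (9 px):
    · · · ·
    · # # #
    · · # #
    · · # #
    · · · #
    · · · #
    · · · ·

Answer: 12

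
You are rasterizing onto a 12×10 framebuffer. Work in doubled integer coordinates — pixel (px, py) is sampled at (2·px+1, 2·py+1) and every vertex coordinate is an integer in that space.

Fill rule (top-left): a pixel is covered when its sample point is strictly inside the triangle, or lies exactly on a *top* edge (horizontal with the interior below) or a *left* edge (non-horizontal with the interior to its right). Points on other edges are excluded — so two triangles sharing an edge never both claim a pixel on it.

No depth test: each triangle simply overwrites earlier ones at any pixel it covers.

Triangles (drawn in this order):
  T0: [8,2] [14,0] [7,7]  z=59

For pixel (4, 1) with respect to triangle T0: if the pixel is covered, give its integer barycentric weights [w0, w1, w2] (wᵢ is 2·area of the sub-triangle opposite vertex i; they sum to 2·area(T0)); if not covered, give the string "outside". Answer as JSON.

T0:
  2·area = 28
  edge (8, 2)→(14, 0): d=(6,-2) top-left  bias=+0
  edge (14, 0)→(7, 7): d=(-7,7) right/bottom  bias=-1
  edge (7, 7)→(8, 2): d=(1,-5) top-left  bias=+0
    (5,0)@(11, 1): e=[0,14,14] → #  [on edge]
    (6,0)@(13, 1): e=[4,0,24] → ·  [on edge]
    (2,1)@(5, 3): e=[0,42,-14] → ·  [on edge]
    (4,1)@(9, 3): e=[8,14,6] → #
    (5,1)@(11, 3): e=[12,0,16] → ·  [on edge]
    (4,2)@(9, 5): e=[20,0,8] → ·  [on edge]
    (3,3)@(7, 7): e=[28,0,0] → ·  [on edge]
    (2,4)@(5, 9): e=[36,0,-8] → ·  [on edge]
    (1,5)@(3, 11): e=[44,0,-16] → ·  [on edge]
    (0,6)@(1, 13): e=[52,0,-24] → ·  [on edge]
    (2,8)@(5, 17): e=[84,-56,0] → ·  [on edge]
  covered (2 px):
    · · · · · # · · · · · ·
    · · · · # · · · · · · ·
    · · · · · · · · · · · ·
    · · · · · · · · · · · ·
    · · · · · · · · · · · ·
    · · · · · · · · · · · ·
    · · · · · · · · · · · ·
    · · · · · · · · · · · ·
    · · · · · · · · · · · ·
    · · · · · · · · · · · ·

Final: [14,6,8]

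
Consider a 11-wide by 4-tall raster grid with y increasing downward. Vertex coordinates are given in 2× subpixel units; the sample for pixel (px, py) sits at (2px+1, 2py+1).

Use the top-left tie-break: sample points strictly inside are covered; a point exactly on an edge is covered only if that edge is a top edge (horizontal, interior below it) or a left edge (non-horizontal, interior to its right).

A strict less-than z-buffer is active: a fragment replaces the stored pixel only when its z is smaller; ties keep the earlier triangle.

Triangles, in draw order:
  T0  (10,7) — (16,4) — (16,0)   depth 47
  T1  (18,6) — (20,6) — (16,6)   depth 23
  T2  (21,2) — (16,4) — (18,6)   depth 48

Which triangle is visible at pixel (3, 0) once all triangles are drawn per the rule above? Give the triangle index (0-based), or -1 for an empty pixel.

T0:
  2·area = 24  (B↔C swapped to make it positive)
  edge (10, 7)→(16, 0): d=(6,-7) top-left  bias=+0
  edge (16, 0)→(16, 4): d=(0,4) right/bottom  bias=-1
  edge (16, 4)→(10, 7): d=(-6,3) right/bottom  bias=-1
    (7,1)@(15, 3): e=[11,4,9] → X
    (8,1)@(17, 3): e=[25,-4,3] → .
    (6,2)@(13, 5): e=[9,12,3] → X
    (7,2)@(15, 5): e=[23,4,-3] → .
    (6,3)@(13, 7): e=[21,12,-9] → .
  covered (2 px):
    . . . . . . . . . . .
    . . . . . . . X . . .
    . . . . . . X . . . .
    . . . . . . . . . . .
T1:
  degenerate (2·area = 0) — covers nothing
T2:
  2·area = 14  (B↔C swapped to make it positive)
  edge (21, 2)→(18, 6): d=(-3,4) right/bottom  bias=-1
  edge (18, 6)→(16, 4): d=(-2,-2) top-left  bias=+0
  edge (16, 4)→(21, 2): d=(5,-2) top-left  bias=+0
    (6,0)@(13, 1): e=[35,0,-21] → .  [on edge]
    (7,1)@(15, 3): e=[21,0,-7] → .  [on edge]
    (9,1)@(19, 3): e=[5,8,1] → X
    (10,1)@(21, 3): e=[-3,12,5] → .
    (8,2)@(17, 5): e=[7,0,7] → X  [on edge]
    (9,2)@(19, 5): e=[-1,4,11] → .
    (8,3)@(17, 7): e=[1,-4,17] → .
    (9,3)@(19, 7): e=[-7,0,21] → .  [on edge]
  covered (2 px):
    . . . . . . . . . . .
    . . . . . . . . . X .
    . . . . . . . . X . .
    . . . . . . . . . . .

Z-buffer (winner per pixel, '.' = empty):
  . . . . . . . . . . .
  . . . . . . . 0 . 2 .
  . . . . . . 0 . 2 . .
  . . . . . . . . . . .

Final: -1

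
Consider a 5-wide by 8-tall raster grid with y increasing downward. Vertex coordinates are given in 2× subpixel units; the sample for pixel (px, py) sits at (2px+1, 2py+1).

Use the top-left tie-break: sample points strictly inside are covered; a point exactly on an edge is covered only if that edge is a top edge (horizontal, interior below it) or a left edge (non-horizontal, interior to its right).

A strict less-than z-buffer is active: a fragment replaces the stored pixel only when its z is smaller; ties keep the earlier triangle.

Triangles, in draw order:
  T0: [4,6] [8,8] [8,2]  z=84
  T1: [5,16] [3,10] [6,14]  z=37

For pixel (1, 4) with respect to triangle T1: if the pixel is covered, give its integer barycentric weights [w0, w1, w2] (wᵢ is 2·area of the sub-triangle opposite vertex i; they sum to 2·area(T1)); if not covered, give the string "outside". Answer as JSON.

T0:
  2·area = 24  (B↔C swapped to make it positive)
  edge (4, 6)→(8, 2): d=(4,-4) top-left  bias=+0
  edge (8, 2)→(8, 8): d=(0,6) right/bottom  bias=-1
  edge (8, 8)→(4, 6): d=(-4,-2) top-left  bias=+0
    (4,0)@(9, 1): e=[0,-6,30] → ·  [on edge]
    (3,1)@(7, 3): e=[0,6,18] → █  [on edge]
    (4,1)@(9, 3): e=[8,-6,22] → ·
    (2,2)@(5, 5): e=[0,18,6] → █  [on edge]
    (4,2)@(9, 5): e=[16,-6,14] → ·
    (1,3)@(3, 7): e=[0,30,-6] → ·  [on edge]
    (2,3)@(5, 7): e=[8,18,-2] → ·
    (3,3)@(7, 7): e=[16,6,2] → █
    (4,3)@(9, 7): e=[24,-6,6] → ·
    (0,4)@(1, 9): e=[0,42,-18] → ·  [on edge]
    (3,4)@(7, 9): e=[24,6,-6] → ·
  covered (4 px):
    · · · · ·
    · · · █ ·
    · · █ █ ·
    · · · █ ·
    · · · · ·
    · · · · ·
    · · · · ·
    · · · · ·
T1:
  2·area = 10
  edge (5, 16)→(3, 10): d=(-2,-6) top-left  bias=+0
  edge (3, 10)→(6, 14): d=(3,4) right/bottom  bias=-1
  edge (6, 14)→(5, 16): d=(-1,2) right/bottom  bias=-1
    (2,6)@(5, 13): e=[6,1,3] → █
    (3,6)@(7, 13): e=[18,-7,-1] → ·
    (2,7)@(5, 15): e=[2,7,1] → █
    (3,7)@(7, 15): e=[14,-1,-3] → ·
  covered (2 px):
    · · · · ·
    · · · · ·
    · · · · ·
    · · · · ·
    · · · · ·
    · · · · ·
    · · █ · ·
    · · █ · ·

Final: "outside"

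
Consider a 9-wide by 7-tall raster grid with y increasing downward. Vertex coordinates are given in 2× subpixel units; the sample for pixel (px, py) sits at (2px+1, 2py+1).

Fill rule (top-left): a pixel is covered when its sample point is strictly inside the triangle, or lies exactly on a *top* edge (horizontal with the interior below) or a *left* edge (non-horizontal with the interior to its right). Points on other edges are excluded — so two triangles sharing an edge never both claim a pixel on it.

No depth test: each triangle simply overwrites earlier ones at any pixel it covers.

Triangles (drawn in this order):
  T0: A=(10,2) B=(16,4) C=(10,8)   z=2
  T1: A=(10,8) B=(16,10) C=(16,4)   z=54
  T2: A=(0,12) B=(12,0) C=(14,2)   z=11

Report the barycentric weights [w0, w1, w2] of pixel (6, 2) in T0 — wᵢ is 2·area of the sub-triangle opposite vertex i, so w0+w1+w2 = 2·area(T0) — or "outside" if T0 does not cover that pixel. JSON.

T0:
  2·area = 36
  edge (10, 2)→(16, 4): d=(6,2) right/bottom  bias=-1
  edge (16, 4)→(10, 8): d=(-6,4) right/bottom  bias=-1
  edge (10, 8)→(10, 2): d=(0,-6) top-left  bias=+0
    (3,0)@(7, 1): e=[0,54,-18] → ·  [on edge]
    (5,1)@(11, 3): e=[4,26,6] → █
    (6,1)@(13, 3): e=[0,18,18] → ·  [on edge]
    (5,2)@(11, 5): e=[16,14,6] → █
    (6,2)@(13, 5): e=[12,6,18] → █
    (7,2)@(15, 5): e=[8,-2,30] → ·
    (5,3)@(11, 7): e=[28,2,6] → █
    (6,3)@(13, 7): e=[24,-6,18] → ·
    (5,4)@(11, 9): e=[40,-10,6] → ·
  covered (4 px):
    · · · · · · · · ·
    · · · · · █ · · ·
    · · · · · █ █ · ·
    · · · · · █ · · ·
    · · · · · · · · ·
    · · · · · · · · ·
    · · · · · · · · ·
T1:
  2·area = 36  (B↔C swapped to make it positive)
  edge (10, 8)→(16, 4): d=(6,-4) top-left  bias=+0
  edge (16, 4)→(16, 10): d=(0,6) right/bottom  bias=-1
  edge (16, 10)→(10, 8): d=(-6,-2) top-left  bias=+0
    (0,2)@(1, 5): e=[-54,90,0] → ·  [on edge]
    (7,2)@(15, 5): e=[2,6,28] → █
    (8,2)@(17, 5): e=[10,-6,32] → ·
    (3,3)@(7, 7): e=[-18,54,0] → ·  [on edge]
    (6,3)@(13, 7): e=[6,18,12] → █
    (8,3)@(17, 7): e=[22,-6,20] → ·
    (6,4)@(13, 9): e=[18,18,0] → █  [on edge]
    (8,4)@(17, 9): e=[34,-6,8] → ·
    (6,5)@(13, 11): e=[30,18,-12] → ·
    (7,5)@(15, 11): e=[38,6,-8] → ·
  covered (5 px):
    · · · · · · · · ·
    · · · · · · · · ·
    · · · · · · · █ ·
    · · · · · · █ █ ·
    · · · · · · █ █ ·
    · · · · · · · · ·
    · · · · · · · · ·
T2:
  2·area = 48
  edge (0, 12)→(12, 0): d=(12,-12) top-left  bias=+0
  edge (12, 0)→(14, 2): d=(2,2) right/bottom  bias=-1
  edge (14, 2)→(0, 12): d=(-14,10) right/bottom  bias=-1
    (5,0)@(11, 1): e=[0,4,44] → █  [on edge]
    (6,0)@(13, 1): e=[24,0,24] → ·  [on edge]
    (4,1)@(9, 3): e=[0,12,36] → █  [on edge]
    (6,1)@(13, 3): e=[48,4,-4] → ·
    (7,1)@(15, 3): e=[72,0,-24] → ·  [on edge]
    (3,2)@(7, 5): e=[0,20,28] → █  [on edge]
    (5,2)@(11, 5): e=[48,12,-12] → ·
    (8,2)@(17, 5): e=[120,0,-72] → ·  [on edge]
    (2,3)@(5, 7): e=[0,28,20] → █  [on edge]
    (3,3)@(7, 7): e=[24,24,0] → ·  [on edge]
    (4,3)@(9, 7): e=[48,20,-20] → ·
    (1,4)@(3, 9): e=[0,36,12] → █  [on edge]
    (0,5)@(1, 11): e=[0,44,4] → █  [on edge]
  covered (8 px):
    · · · · · █ · · ·
    · · · · █ █ · · ·
    · · · █ █ · · · ·
    · · █ · · · · · ·
    · █ · · · · · · ·
    █ · · · · · · · ·
    · · · · · · · · ·

Answer: [6,18,12]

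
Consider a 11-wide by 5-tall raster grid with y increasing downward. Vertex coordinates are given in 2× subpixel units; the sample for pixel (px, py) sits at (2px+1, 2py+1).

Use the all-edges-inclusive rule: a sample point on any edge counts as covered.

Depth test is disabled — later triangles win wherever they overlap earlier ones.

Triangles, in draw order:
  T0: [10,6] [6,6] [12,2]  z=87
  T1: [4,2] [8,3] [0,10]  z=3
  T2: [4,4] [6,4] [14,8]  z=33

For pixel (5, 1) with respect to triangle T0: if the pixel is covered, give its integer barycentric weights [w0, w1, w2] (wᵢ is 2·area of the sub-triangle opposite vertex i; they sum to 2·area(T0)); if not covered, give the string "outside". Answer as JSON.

T0:
  2·area = 16
  edge (10, 6)→(6, 6): d=(-4,0) inclusive
  edge (6, 6)→(12, 2): d=(6,-4) inclusive
  edge (12, 2)→(10, 6): d=(-2,4) inclusive
    (5,1)@(11, 3): e=[12,2,2] → █
    (6,1)@(13, 3): e=[12,10,-6] → ·
    (4,2)@(9, 5): e=[4,6,6] → █
    (5,2)@(11, 5): e=[4,14,-2] → ·
    (4,3)@(9, 7): e=[-4,18,2] → ·
  covered (2 px):
    · · · · · · · · · · ·
    · · · · · █ · · · · ·
    · · · · █ · · · · · ·
    · · · · · · · · · · ·
    · · · · · · · · · · ·
T1:
  2·area = 36
  edge (4, 2)→(8, 3): d=(4,1) inclusive
  edge (8, 3)→(0, 10): d=(-8,7) inclusive
  edge (0, 10)→(4, 2): d=(4,-8) inclusive
    (2,1)@(5, 3): e=[3,21,12] → █
    (3,1)@(7, 3): e=[1,7,28] → █
    (4,1)@(9, 3): e=[-1,-7,44] → ·
    (1,2)@(3, 5): e=[13,19,4] → █
    (3,2)@(7, 5): e=[9,-9,36] → ·
    (1,3)@(3, 7): e=[21,3,12] → █
    (2,3)@(5, 7): e=[19,-11,28] → ·
    (0,4)@(1, 9): e=[31,1,4] → █
    (1,4)@(3, 9): e=[29,-13,20] → ·
  covered (6 px):
    · · · · · · · · · · ·
    · · █ █ · · · · · · ·
    · █ █ · · · · · · · ·
    · █ · · · · · · · · ·
    █ · · · · · · · · · ·
T2:
  2·area = 8
  edge (4, 4)→(6, 4): d=(2,0) inclusive
  edge (6, 4)→(14, 8): d=(8,4) inclusive
  edge (14, 8)→(4, 4): d=(-10,-4) inclusive
    (3,2)@(7, 5): e=[2,4,2] → █
    (4,2)@(9, 5): e=[2,-4,10] → ·
    (3,3)@(7, 7): e=[6,20,-18] → ·
  covered (1 px):
    · · · · · · · · · · ·
    · · · · · · · · · · ·
    · · · █ · · · · · · ·
    · · · · · · · · · · ·
    · · · · · · · · · · ·

Final: [2,2,12]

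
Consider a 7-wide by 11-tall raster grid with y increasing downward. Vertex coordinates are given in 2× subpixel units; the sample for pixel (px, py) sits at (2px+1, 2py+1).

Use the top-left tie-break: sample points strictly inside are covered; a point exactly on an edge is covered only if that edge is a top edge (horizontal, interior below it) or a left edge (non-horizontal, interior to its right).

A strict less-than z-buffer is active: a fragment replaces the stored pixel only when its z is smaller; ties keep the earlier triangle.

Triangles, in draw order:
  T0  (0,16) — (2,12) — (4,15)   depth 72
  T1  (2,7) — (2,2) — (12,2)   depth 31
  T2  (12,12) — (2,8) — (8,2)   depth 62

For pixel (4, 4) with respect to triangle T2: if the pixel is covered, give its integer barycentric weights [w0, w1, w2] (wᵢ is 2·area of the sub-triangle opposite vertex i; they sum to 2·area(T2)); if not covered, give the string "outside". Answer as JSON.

T0:
  2·area = 14
  edge (0, 16)→(2, 12): d=(2,-4) top-left  bias=+0
  edge (2, 12)→(4, 15): d=(2,3) right/bottom  bias=-1
  edge (4, 15)→(0, 16): d=(-4,1) right/bottom  bias=-1
    (0,7)@(1, 15): e=[2,9,3] → #
    (1,7)@(3, 15): e=[10,3,1] → #
    (2,7)@(5, 15): e=[18,-3,-1] → ·
    (0,8)@(1, 17): e=[6,13,-5] → ·
    (1,8)@(3, 17): e=[14,7,-7] → ·
  covered (2 px):
    · · · · · · ·
    · · · · · · ·
    · · · · · · ·
    · · · · · · ·
    · · · · · · ·
    · · · · · · ·
    · · · · · · ·
    # # · · · · ·
    · · · · · · ·
    · · · · · · ·
    · · · · · · ·
T1:
  2·area = 50
  edge (2, 7)→(2, 2): d=(0,-5) top-left  bias=+0
  edge (2, 2)→(12, 2): d=(10,0) top-left  bias=+0
  edge (12, 2)→(2, 7): d=(-10,5) right/bottom  bias=-1
    (1,1)@(3, 3): e=[5,10,35] → #
    (2,1)@(5, 3): e=[15,10,25] → #
    (3,1)@(7, 3): e=[25,10,15] → #
    (4,1)@(9, 3): e=[35,10,5] → #
    (5,1)@(11, 3): e=[45,10,-5] → ·
    (1,2)@(3, 5): e=[5,30,15] → #
    (3,2)@(7, 5): e=[25,30,-5] → ·
    (4,2)@(9, 5): e=[35,30,-15] → ·
    (1,3)@(3, 7): e=[5,50,-5] → ·
    (2,3)@(5, 7): e=[15,50,-15] → ·
  covered (6 px):
    · · · · · · ·
    · # # # # · ·
    · # # · · · ·
    · · · · · · ·
    · · · · · · ·
    · · · · · · ·
    · · · · · · ·
    · · · · · · ·
    · · · · · · ·
    · · · · · · ·
    · · · · · · ·
T2:
  2·area = 84
  edge (12, 12)→(2, 8): d=(-10,-4) top-left  bias=+0
  edge (2, 8)→(8, 2): d=(6,-6) top-left  bias=+0
  edge (8, 2)→(12, 12): d=(4,10) right/bottom  bias=-1
    (4,0)@(9, 1): e=[98,0,-14] → ·  [on edge]
    (3,1)@(7, 3): e=[70,0,14] → #  [on edge]
    (4,1)@(9, 3): e=[78,12,-6] → ·
    (2,2)@(5, 5): e=[42,0,42] → #  [on edge]
    (4,2)@(9, 5): e=[58,24,2] → #
    (5,2)@(11, 5): e=[66,36,-18] → ·
    (1,3)@(3, 7): e=[14,0,70] → #  [on edge]
    (5,3)@(11, 7): e=[46,48,-10] → ·
    (0,4)@(1, 9): e=[-14,0,98] → ·  [on edge]
    (1,4)@(3, 9): e=[-6,12,78] → ·
    (2,4)@(5, 9): e=[2,24,58] → #
    (5,4)@(11, 9): e=[26,60,-2] → ·
  covered (12 px):
    · · · · · · ·
    · · · # · · ·
    · · # # # · ·
    · # # # # · ·
    · · # # # · ·
    · · · · · # ·
    · · · · · · ·
    · · · · · · ·
    · · · · · · ·
    · · · · · · ·
    · · · · · · ·

Final: [48,18,18]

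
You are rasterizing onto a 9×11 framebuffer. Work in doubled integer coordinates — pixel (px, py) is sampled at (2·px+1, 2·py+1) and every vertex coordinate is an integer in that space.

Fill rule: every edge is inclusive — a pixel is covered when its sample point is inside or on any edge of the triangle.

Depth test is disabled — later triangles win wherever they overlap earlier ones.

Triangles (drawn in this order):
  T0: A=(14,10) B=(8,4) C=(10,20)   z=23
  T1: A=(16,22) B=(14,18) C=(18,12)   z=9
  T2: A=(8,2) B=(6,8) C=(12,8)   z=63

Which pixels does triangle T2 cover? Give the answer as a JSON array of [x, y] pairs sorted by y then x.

T0:
  2·area = 84  (B↔C swapped to make it positive)
  edge (14, 10)→(10, 20): d=(-4,10) inclusive
  edge (10, 20)→(8, 4): d=(-2,-16) inclusive
  edge (8, 4)→(14, 10): d=(6,6) inclusive
    (2,0)@(5, 1): e=[126,-42,0] → ·  [on edge]
    (3,1)@(7, 3): e=[98,-14,0] → ·  [on edge]
    (4,2)@(9, 5): e=[70,14,0] → █  [on edge]
    (5,2)@(11, 5): e=[50,46,-12] → ·
    (4,3)@(9, 7): e=[62,10,12] → █
    (5,3)@(11, 7): e=[42,42,0] → █  [on edge]
    (6,3)@(13, 7): e=[22,74,-12] → ·
    (4,4)@(9, 9): e=[54,6,24] → █
    (6,4)@(13, 9): e=[14,70,0] → █  [on edge]
    (7,4)@(15, 9): e=[-6,102,-12] → ·
    (4,5)@(9, 11): e=[46,2,36] → █
    (7,5)@(15, 11): e=[-14,98,0] → ·  [on edge]
    (8,6)@(17, 13): e=[-42,126,0] → ·  [on edge]
  covered (12 px):
    · · · · · · · · ·
    · · · · · · · · ·
    · · · · █ · · · ·
    · · · · █ █ · · ·
    · · · · █ █ █ · ·
    · · · · █ █ █ · ·
    · · · · · █ · · ·
    · · · · · █ · · ·
    · · · · · █ · · ·
    · · · · · · · · ·
    · · · · · · · · ·
T1:
  2·area = 28
  edge (16, 22)→(14, 18): d=(-2,-4) inclusive
  edge (14, 18)→(18, 12): d=(4,-6) inclusive
  edge (18, 12)→(16, 22): d=(-2,10) inclusive
    (8,7)@(17, 15): e=[18,6,4] → █
    (7,8)@(15, 17): e=[6,2,20] → █
    (8,8)@(17, 17): e=[14,14,0] → █  [on edge]
    (7,9)@(15, 19): e=[2,10,16] → █
    (8,9)@(17, 19): e=[10,22,-4] → ·
    (7,10)@(15, 21): e=[-2,18,12] → ·
  covered (4 px):
    · · · · · · · · ·
    · · · · · · · · ·
    · · · · · · · · ·
    · · · · · · · · ·
    · · · · · · · · ·
    · · · · · · · · ·
    · · · · · · · · ·
    · · · · · · · · █
    · · · · · · · █ █
    · · · · · · · █ ·
    · · · · · · · · ·
T2:
  2·area = 36  (B↔C swapped to make it positive)
  edge (8, 2)→(12, 8): d=(4,6) inclusive
  edge (12, 8)→(6, 8): d=(-6,0) inclusive
  edge (6, 8)→(8, 2): d=(2,-6) inclusive
    (3,2)@(7, 5): e=[18,18,0] → █  [on edge]
    (4,2)@(9, 5): e=[6,18,12] → █
    (5,2)@(11, 5): e=[-6,18,24] → ·
    (3,3)@(7, 7): e=[26,6,4] → █
    (5,3)@(11, 7): e=[2,6,28] → █
    (6,3)@(13, 7): e=[-10,6,40] → ·
    (3,4)@(7, 9): e=[34,-6,8] → ·
    (4,4)@(9, 9): e=[22,-6,20] → ·
    (5,4)@(11, 9): e=[10,-6,32] → ·
    (2,5)@(5, 11): e=[54,-18,0] → ·  [on edge]
    (1,8)@(3, 17): e=[90,-54,0] → ·  [on edge]
  covered (5 px):
    · · · · · · · · ·
    · · · · · · · · ·
    · · · █ █ · · · ·
    · · · █ █ █ · · ·
    · · · · · · · · ·
    · · · · · · · · ·
    · · · · · · · · ·
    · · · · · · · · ·
    · · · · · · · · ·
    · · · · · · · · ·
    · · · · · · · · ·

Answer: [[3,2],[4,2],[3,3],[4,3],[5,3]]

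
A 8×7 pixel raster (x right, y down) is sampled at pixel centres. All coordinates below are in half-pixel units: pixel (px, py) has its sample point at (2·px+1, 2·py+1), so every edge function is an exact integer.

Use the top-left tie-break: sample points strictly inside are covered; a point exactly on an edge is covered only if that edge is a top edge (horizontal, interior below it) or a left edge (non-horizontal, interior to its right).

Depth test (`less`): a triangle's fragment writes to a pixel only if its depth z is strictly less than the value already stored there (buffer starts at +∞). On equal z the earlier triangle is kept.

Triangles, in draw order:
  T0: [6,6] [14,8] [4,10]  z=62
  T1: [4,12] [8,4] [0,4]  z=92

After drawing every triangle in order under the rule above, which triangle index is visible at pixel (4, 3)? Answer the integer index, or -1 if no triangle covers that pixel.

T0:
  2·area = 36
  edge (6, 6)→(14, 8): d=(8,2) right/bottom  bias=-1
  edge (14, 8)→(4, 10): d=(-10,2) right/bottom  bias=-1
  edge (4, 10)→(6, 6): d=(2,-4) top-left  bias=+0
    (3,3)@(7, 7): e=[6,24,6] → █
    (4,3)@(9, 7): e=[2,20,14] → █
    (5,3)@(11, 7): e=[-2,16,22] → ·
    (2,4)@(5, 9): e=[26,8,2] → █
    (4,4)@(9, 9): e=[18,0,18] → ·  [on edge]
    (2,5)@(5, 11): e=[42,-12,6] → ·
    (3,5)@(7, 11): e=[38,-16,14] → ·
  covered (4 px):
    · · · · · · · ·
    · · · · · · · ·
    · · · · · · · ·
    · · · █ █ · · ·
    · · █ █ · · · ·
    · · · · · · · ·
    · · · · · · · ·
T1:
  2·area = 64  (B↔C swapped to make it positive)
  edge (4, 12)→(0, 4): d=(-4,-8) top-left  bias=+0
  edge (0, 4)→(8, 4): d=(8,0) top-left  bias=+0
  edge (8, 4)→(4, 12): d=(-4,8) right/bottom  bias=-1
    (0,2)@(1, 5): e=[4,8,52] → █
    (1,2)@(3, 5): e=[20,8,36] → █
    (2,2)@(5, 5): e=[36,8,20] → █
    (3,2)@(7, 5): e=[52,8,4] → █
    (4,2)@(9, 5): e=[68,8,-12] → ·
    (0,3)@(1, 7): e=[-4,24,44] → ·
    (1,3)@(3, 7): e=[12,24,28] → █
    (3,3)@(7, 7): e=[44,24,-4] → ·
    (1,4)@(3, 9): e=[4,40,20] → █
    (3,4)@(7, 9): e=[36,40,-12] → ·
    (1,5)@(3, 11): e=[-4,56,12] → ·
    (2,5)@(5, 11): e=[12,56,-4] → ·
  covered (8 px):
    · · · · · · · ·
    · · · · · · · ·
    █ █ █ █ · · · ·
    · █ █ · · · · ·
    · █ █ · · · · ·
    · · · · · · · ·
    · · · · · · · ·

Z-buffer (winner per pixel, '.' = empty):
  . . . . . . . .
  . . . . . . . .
  1 1 1 1 . . . .
  . 1 1 0 0 . . .
  . 1 0 0 . . . .
  . . . . . . . .
  . . . . . . . .

Result: 0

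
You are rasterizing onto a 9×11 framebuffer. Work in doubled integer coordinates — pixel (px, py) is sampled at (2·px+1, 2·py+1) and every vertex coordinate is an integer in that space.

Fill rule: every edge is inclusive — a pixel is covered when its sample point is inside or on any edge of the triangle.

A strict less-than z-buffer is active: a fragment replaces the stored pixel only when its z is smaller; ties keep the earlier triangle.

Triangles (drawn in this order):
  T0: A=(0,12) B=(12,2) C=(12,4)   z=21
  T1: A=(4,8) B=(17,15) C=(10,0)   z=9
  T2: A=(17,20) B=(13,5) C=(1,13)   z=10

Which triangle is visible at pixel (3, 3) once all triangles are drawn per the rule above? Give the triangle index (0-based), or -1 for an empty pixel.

T0:
  2·area = 24
  edge (0, 12)→(12, 2): d=(12,-10) inclusive
  edge (12, 2)→(12, 4): d=(0,2) inclusive
  edge (12, 4)→(0, 12): d=(-12,8) inclusive
    (5,1)@(11, 3): e=[2,2,20] → █
    (6,1)@(13, 3): e=[22,-2,4] → ·
    (4,2)@(9, 5): e=[6,6,12] → █
    (5,2)@(11, 5): e=[26,2,-4] → ·
    (3,3)@(7, 7): e=[10,10,4] → █
    (4,3)@(9, 7): e=[30,6,-12] → ·
    (3,4)@(7, 9): e=[34,10,-20] → ·
  covered (3 px):
    · · · · · · · · ·
    · · · · · █ · · ·
    · · · · █ · · · ·
    · · · █ · · · · ·
    · · · · · · · · ·
    · · · · · · · · ·
    · · · · · · · · ·
    · · · · · · · · ·
    · · · · · · · · ·
    · · · · · · · · ·
    · · · · · · · · ·
T1:
  2·area = 146  (B↔C swapped to make it positive)
  edge (4, 8)→(10, 0): d=(6,-8) inclusive
  edge (10, 0)→(17, 15): d=(7,15) inclusive
  edge (17, 15)→(4, 8): d=(-13,-7) inclusive
    (4,1)@(9, 3): e=[10,36,100] → █
    (5,1)@(11, 3): e=[26,6,114] → █
    (6,1)@(13, 3): e=[42,-24,128] → ·
    (3,2)@(7, 5): e=[6,80,60] → █
    (6,2)@(13, 5): e=[54,-10,102] → ·
    (2,3)@(5, 7): e=[2,124,20] → █
    (6,3)@(13, 7): e=[66,4,76] → █
    (7,3)@(15, 7): e=[82,-26,90] → ·
    (2,4)@(5, 9): e=[14,138,-6] → ·
    (3,4)@(7, 9): e=[30,108,8] → █
    (7,4)@(15, 9): e=[94,-12,64] → ·
    (3,5)@(7, 11): e=[42,122,-18] → ·
    (8,7)@(17, 15): e=[146,0,0] → █  [on edge]
  covered (19 px):
    · · · · · · · · ·
    · · · · █ █ · · ·
    · · · █ █ █ · · ·
    · · █ █ █ █ █ · ·
    · · · █ █ █ █ · ·
    · · · · · █ █ █ ·
    · · · · · · · █ ·
    · · · · · · · · █
    · · · · · · · · ·
    · · · · · · · · ·
    · · · · · · · · ·
T2:
  2·area = 212  (B↔C swapped to make it positive)
  edge (17, 20)→(1, 13): d=(-16,-7) inclusive
  edge (1, 13)→(13, 5): d=(12,-8) inclusive
  edge (13, 5)→(17, 20): d=(4,15) inclusive
    (6,2)@(13, 5): e=[212,0,0] → █  [on edge]
    (7,2)@(15, 5): e=[226,16,-30] → ·
    (5,3)@(11, 7): e=[166,8,38] → █
    (7,3)@(15, 7): e=[194,40,-22] → ·
    (3,4)@(7, 9): e=[106,0,106] → █  [on edge]
    (4,4)@(9, 9): e=[120,16,76] → █
    (7,4)@(15, 9): e=[162,64,-14] → ·
    (2,5)@(5, 11): e=[60,8,144] → █
    (7,5)@(15, 11): e=[130,88,-6] → ·
    (0,6)@(1, 13): e=[0,0,212] → █  [on edge]
    (1,6)@(3, 13): e=[14,16,182] → █
    (7,6)@(15, 13): e=[98,112,2] → █
  covered (29 px):
    · · · · · · · · ·
    · · · · · · · · ·
    · · · · · · █ · ·
    · · · · · █ █ · ·
    · · · █ █ █ █ · ·
    · · █ █ █ █ █ · ·
    █ █ █ █ █ █ █ █ ·
    · · · █ █ █ █ █ ·
    · · · · · █ █ █ ·
    · · · · · · · █ ·
    · · · · · · · · ·

Z-buffer (winner per pixel, '.' = empty):
  . . . . . . . . .
  . . . . 1 1 . . .
  . . . 1 1 1 2 . .
  . . 1 1 1 1 1 . .
  . . . 1 1 1 1 . .
  . . 2 2 2 1 1 1 .
  2 2 2 2 2 2 2 1 .
  . . . 2 2 2 2 2 1
  . . . . . 2 2 2 .
  . . . . . . . 2 .
  . . . . . . . . .

Answer: 1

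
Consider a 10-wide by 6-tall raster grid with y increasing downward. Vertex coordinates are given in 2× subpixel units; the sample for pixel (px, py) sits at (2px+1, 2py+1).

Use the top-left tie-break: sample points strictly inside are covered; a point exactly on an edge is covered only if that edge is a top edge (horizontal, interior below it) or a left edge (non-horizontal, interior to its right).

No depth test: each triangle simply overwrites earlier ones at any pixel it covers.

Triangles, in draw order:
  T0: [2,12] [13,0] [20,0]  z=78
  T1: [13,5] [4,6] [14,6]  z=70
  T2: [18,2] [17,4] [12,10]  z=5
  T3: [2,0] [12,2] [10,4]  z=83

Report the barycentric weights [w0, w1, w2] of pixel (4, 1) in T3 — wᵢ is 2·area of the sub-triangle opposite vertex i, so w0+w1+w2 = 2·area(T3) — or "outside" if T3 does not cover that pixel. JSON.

T0:
  2·area = 84
  edge (2, 12)→(13, 0): d=(11,-12) top-left  bias=+0
  edge (13, 0)→(20, 0): d=(7,0) top-left  bias=+0
  edge (20, 0)→(2, 12): d=(-18,12) right/bottom  bias=-1
    (6,0)@(13, 1): e=[11,7,66] → █
    (7,0)@(15, 1): e=[35,7,42] → █
    (8,0)@(17, 1): e=[59,7,18] → █
    (9,0)@(19, 1): e=[83,7,-6] → ·
    (5,1)@(11, 3): e=[9,21,54] → █
    (8,1)@(17, 3): e=[81,21,-18] → ·
    (4,2)@(9, 5): e=[7,35,42] → █
    (6,2)@(13, 5): e=[55,35,-6] → ·
    (7,2)@(15, 5): e=[79,35,-30] → ·
    (3,3)@(7, 7): e=[5,49,30] → █
    (5,3)@(11, 7): e=[53,49,-18] → ·
    (2,4)@(5, 9): e=[3,63,18] → █
  covered (12 px):
    · · · · · · █ █ █ ·
    · · · · · █ █ █ · ·
    · · · · █ █ · · · ·
    · · · █ █ · · · · ·
    · · █ · · · · · · ·
    · █ · · · · · · · ·
T1:
  2·area = 10  (B↔C swapped to make it positive)
  edge (13, 5)→(14, 6): d=(1,1) right/bottom  bias=-1
  edge (14, 6)→(4, 6): d=(-10,0) right/bottom  bias=-1
  edge (4, 6)→(13, 5): d=(9,-1) top-left  bias=+0
    (4,0)@(9, 1): e=[0,50,-40] → ·  [on edge]
    (5,1)@(11, 3): e=[0,30,-20] → ·  [on edge]
    (6,2)@(13, 5): e=[0,10,0] → ·  [on edge]
    (7,3)@(15, 7): e=[0,-10,20] → ·  [on edge]
    (8,4)@(17, 9): e=[0,-30,40] → ·  [on edge]
    (9,5)@(19, 11): e=[0,-50,60] → ·  [on edge]
  covered (0 px):
    · · · · · · · · · ·
    · · · · · · · · · ·
    · · · · · · · · · ·
    · · · · · · · · · ·
    · · · · · · · · · ·
    · · · · · · · · · ·
T2:
  2·area = 4
  edge (18, 2)→(17, 4): d=(-1,2) right/bottom  bias=-1
  edge (17, 4)→(12, 10): d=(-5,6) right/bottom  bias=-1
  edge (12, 10)→(18, 2): d=(6,-8) top-left  bias=+0
  covered (0 px):
    · · · · · · · · · ·
    · · · · · · · · · ·
    · · · · · · · · · ·
    · · · · · · · · · ·
    · · · · · · · · · ·
    · · · · · · · · · ·
T3:
  2·area = 24
  edge (2, 0)→(12, 2): d=(10,2) right/bottom  bias=-1
  edge (12, 2)→(10, 4): d=(-2,2) right/bottom  bias=-1
  edge (10, 4)→(2, 0): d=(-8,-4) top-left  bias=+0
    (2,0)@(5, 1): e=[4,16,4] → █
    (3,0)@(7, 1): e=[0,12,12] → ·  [on edge]
    (6,0)@(13, 1): e=[-12,0,36] → ·  [on edge]
    (2,1)@(5, 3): e=[24,12,-12] → ·
    (4,1)@(9, 3): e=[16,4,4] → █
    (5,1)@(11, 3): e=[12,0,12] → ·  [on edge]
    (8,1)@(17, 3): e=[0,-12,36] → ·  [on edge]
    (4,2)@(9, 5): e=[36,0,-12] → ·  [on edge]
    (3,3)@(7, 7): e=[60,0,-36] → ·  [on edge]
    (2,4)@(5, 9): e=[84,0,-60] → ·  [on edge]
    (1,5)@(3, 11): e=[108,0,-84] → ·  [on edge]
  covered (2 px):
    · · █ · · · · · · ·
    · · · · █ · · · · ·
    · · · · · · · · · ·
    · · · · · · · · · ·
    · · · · · · · · · ·
    · · · · · · · · · ·

Answer: [4,4,16]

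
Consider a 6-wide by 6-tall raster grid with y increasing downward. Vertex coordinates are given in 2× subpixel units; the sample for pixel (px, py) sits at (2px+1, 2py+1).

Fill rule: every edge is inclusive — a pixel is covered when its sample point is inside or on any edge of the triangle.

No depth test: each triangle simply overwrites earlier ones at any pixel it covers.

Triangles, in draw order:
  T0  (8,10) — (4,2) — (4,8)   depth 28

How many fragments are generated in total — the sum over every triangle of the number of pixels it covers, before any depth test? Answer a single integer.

T0:
  2·area = 24  (B↔C swapped to make it positive)
  edge (8, 10)→(4, 8): d=(-4,-2) inclusive
  edge (4, 8)→(4, 2): d=(0,-6) inclusive
  edge (4, 2)→(8, 10): d=(4,8) inclusive
    (2,2)@(5, 5): e=[14,6,4] → #
    (3,2)@(7, 5): e=[18,18,-12] → ·
    (2,3)@(5, 7): e=[6,6,12] → #
    (3,3)@(7, 7): e=[10,18,-4] → ·
    (2,4)@(5, 9): e=[-2,6,20] → ·
    (3,4)@(7, 9): e=[2,18,4] → #
    (4,4)@(9, 9): e=[6,30,-12] → ·
    (3,5)@(7, 11): e=[-6,18,12] → ·
  covered (3 px):
    · · · · · ·
    · · · · · ·
    · · # · · ·
    · · # · · ·
    · · · # · ·
    · · · · · ·

Answer: 3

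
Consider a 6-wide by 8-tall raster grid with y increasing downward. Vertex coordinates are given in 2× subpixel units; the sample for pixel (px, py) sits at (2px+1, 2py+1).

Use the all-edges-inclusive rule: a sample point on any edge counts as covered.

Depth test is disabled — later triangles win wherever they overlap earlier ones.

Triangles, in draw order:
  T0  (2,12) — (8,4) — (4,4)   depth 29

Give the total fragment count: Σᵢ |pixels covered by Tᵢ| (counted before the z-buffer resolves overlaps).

T0:
  2·area = 32  (B↔C swapped to make it positive)
  edge (2, 12)→(4, 4): d=(2,-8) inclusive
  edge (4, 4)→(8, 4): d=(4,0) inclusive
  edge (8, 4)→(2, 12): d=(-6,8) inclusive
    (2,2)@(5, 5): e=[10,4,18] → █
    (3,2)@(7, 5): e=[26,4,2] → █
    (4,2)@(9, 5): e=[42,4,-14] → ·
    (2,3)@(5, 7): e=[14,12,6] → █
    (3,3)@(7, 7): e=[30,12,-10] → ·
    (1,4)@(3, 9): e=[2,20,10] → █
    (2,4)@(5, 9): e=[18,20,-6] → ·
    (1,5)@(3, 11): e=[6,28,-2] → ·
  covered (4 px):
    · · · · · ·
    · · · · · ·
    · · █ █ · ·
    · · █ · · ·
    · █ · · · ·
    · · · · · ·
    · · · · · ·
    · · · · · ·

Final: 4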